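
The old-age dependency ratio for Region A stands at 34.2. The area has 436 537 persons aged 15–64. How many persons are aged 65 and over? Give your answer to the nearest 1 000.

Old-age dependency ratio = elderly / working-age × 100
34.2 = E / 436 537 × 100
⇒ 149 000

Aged 65 and over: 149 000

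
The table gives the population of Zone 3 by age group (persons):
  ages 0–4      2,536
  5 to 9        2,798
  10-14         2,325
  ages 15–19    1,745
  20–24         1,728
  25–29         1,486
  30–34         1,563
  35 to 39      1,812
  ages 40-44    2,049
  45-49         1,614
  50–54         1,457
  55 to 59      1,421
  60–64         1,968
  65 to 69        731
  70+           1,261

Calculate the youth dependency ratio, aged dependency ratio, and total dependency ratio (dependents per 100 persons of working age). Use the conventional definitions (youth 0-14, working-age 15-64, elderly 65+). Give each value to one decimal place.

0–14: 2,536 + 2,798 + 2,325 = 7,659
15–64: 1,745 + 1,728 + 1,486 + 1,563 + 1,812 + 2,049 + 1,614 + 1,457 + 1,421 + 1,968 = 16,843
65+: 731 + 1,261 = 1,992
Youth dependency ratio = 7,659 / 16,843 × 100 = 45.5
Old-age dependency ratio = 1,992 / 16,843 × 100 = 11.8
Total dependency ratio = (7,659 + 1,992) / 16,843 × 100 = 9,651 / 16,843 × 100 = 57.3

Youth dependency ratio: 45.5
Old-age dependency ratio: 11.8
Total dependency ratio: 57.3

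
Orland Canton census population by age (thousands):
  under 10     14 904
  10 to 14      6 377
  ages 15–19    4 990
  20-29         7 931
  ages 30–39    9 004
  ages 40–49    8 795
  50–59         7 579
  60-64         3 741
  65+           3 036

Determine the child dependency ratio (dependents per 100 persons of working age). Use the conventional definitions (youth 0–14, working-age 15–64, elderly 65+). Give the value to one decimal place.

Youth dependency ratio: 50.6

0–14: 14 904 + 6 377 = 21 281
15–64: 4 990 + 7 931 + 9 004 + 8 795 + 7 579 + 3 741 = 42 040
65+: 3 036
Youth dependency ratio = 21 281 / 42 040 × 100 = 50.6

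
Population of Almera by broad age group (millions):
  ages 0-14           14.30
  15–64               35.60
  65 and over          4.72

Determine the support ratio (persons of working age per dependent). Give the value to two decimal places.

Support ratio: 1.87

Support ratio = 35.60 / (14.30 + 4.72) = 35.60 / 19.02 = 1.87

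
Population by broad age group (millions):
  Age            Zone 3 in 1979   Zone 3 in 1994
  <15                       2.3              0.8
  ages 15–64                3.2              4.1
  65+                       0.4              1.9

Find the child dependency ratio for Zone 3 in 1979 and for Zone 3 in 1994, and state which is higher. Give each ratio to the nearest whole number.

Zone 3 in 1979: 72
Zone 3 in 1994: 20
Higher: Zone 3 in 1979

Zone 3 in 1979: 2.3 / 3.2 × 100 = 72
Zone 3 in 1994: 0.8 / 4.1 × 100 = 20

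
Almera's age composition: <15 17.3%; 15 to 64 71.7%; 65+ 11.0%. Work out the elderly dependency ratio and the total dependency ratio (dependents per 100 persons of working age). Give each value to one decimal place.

Old-age dependency ratio = 11.0 / 71.7 × 100 = 15.3
Total dependency ratio = (17.3 + 11.0) / 71.7 × 100 = 28.3 / 71.7 × 100 = 39.5

Old-age dependency ratio: 15.3
Total dependency ratio: 39.5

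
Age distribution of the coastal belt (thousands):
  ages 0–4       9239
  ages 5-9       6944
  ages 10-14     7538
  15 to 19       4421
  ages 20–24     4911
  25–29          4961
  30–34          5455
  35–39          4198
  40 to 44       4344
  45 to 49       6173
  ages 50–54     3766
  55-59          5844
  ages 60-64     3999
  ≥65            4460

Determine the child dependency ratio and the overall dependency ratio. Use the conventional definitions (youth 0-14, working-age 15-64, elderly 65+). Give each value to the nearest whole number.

Youth dependency ratio: 49
Total dependency ratio: 59

0–14: 9239 + 6944 + 7538 = 23721
15–64: 4421 + 4911 + 4961 + 5455 + 4198 + 4344 + 6173 + 3766 + 5844 + 3999 = 48072
65+: 4460
Youth dependency ratio = 23721 / 48072 × 100 = 49
Total dependency ratio = (23721 + 4460) / 48072 × 100 = 28181 / 48072 × 100 = 59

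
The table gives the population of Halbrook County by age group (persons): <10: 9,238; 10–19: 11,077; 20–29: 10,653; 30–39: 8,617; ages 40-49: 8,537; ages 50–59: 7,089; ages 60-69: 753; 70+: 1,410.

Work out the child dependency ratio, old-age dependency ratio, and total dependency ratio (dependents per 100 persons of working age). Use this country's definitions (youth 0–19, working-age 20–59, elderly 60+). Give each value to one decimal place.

0–19: 9,238 + 11,077 = 20,315
20–59: 10,653 + 8,617 + 8,537 + 7,089 = 34,896
60+: 753 + 1,410 = 2,163
Youth dependency ratio = 20,315 / 34,896 × 100 = 58.2
Old-age dependency ratio = 2,163 / 34,896 × 100 = 6.2
Total dependency ratio = (20,315 + 2,163) / 34,896 × 100 = 22,478 / 34,896 × 100 = 64.4

Youth dependency ratio: 58.2
Old-age dependency ratio: 6.2
Total dependency ratio: 64.4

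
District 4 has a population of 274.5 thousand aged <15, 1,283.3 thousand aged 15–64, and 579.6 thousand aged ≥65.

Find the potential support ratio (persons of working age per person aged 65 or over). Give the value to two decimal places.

Potential support ratio = 1,283.3 / 579.6 = 2.21

Potential support ratio: 2.21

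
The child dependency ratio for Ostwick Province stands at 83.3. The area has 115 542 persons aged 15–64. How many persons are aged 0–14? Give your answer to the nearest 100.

Youth dependency ratio = youth / working-age × 100
83.3 = Y / 115 542 × 100
⇒ 96 200

Aged 0–14: 96 200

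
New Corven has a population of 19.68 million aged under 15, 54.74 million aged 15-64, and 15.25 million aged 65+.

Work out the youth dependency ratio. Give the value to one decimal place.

Youth dependency ratio: 36.0

Youth dependency ratio = 19.68 / 54.74 × 100 = 36.0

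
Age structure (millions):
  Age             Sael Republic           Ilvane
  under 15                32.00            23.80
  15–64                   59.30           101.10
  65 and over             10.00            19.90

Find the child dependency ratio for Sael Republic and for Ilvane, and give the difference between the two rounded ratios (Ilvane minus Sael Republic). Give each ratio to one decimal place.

Sael Republic: 32.00 / 59.30 × 100 = 54.0
Ilvane: 23.80 / 101.10 × 100 = 23.5

Sael Republic: 54.0
Ilvane: 23.5
Difference: -30.5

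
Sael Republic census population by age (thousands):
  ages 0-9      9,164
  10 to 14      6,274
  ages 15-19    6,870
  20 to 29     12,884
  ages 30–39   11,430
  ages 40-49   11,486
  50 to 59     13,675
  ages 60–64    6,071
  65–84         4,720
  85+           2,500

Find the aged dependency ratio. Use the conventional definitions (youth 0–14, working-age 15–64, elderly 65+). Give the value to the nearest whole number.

0–14: 9,164 + 6,274 = 15,438
15–64: 6,870 + 12,884 + 11,430 + 11,486 + 13,675 + 6,071 = 62,416
65+: 4,720 + 2,500 = 7,220
Old-age dependency ratio = 7,220 / 62,416 × 100 = 12

Old-age dependency ratio: 12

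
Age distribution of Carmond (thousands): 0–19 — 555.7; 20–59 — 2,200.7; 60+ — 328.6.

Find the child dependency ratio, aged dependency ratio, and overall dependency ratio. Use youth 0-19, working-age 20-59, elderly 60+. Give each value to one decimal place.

Youth dependency ratio = 555.7 / 2,200.7 × 100 = 25.3
Old-age dependency ratio = 328.6 / 2,200.7 × 100 = 14.9
Total dependency ratio = (555.7 + 328.6) / 2,200.7 × 100 = 884.3 / 2,200.7 × 100 = 40.2

Youth dependency ratio: 25.3
Old-age dependency ratio: 14.9
Total dependency ratio: 40.2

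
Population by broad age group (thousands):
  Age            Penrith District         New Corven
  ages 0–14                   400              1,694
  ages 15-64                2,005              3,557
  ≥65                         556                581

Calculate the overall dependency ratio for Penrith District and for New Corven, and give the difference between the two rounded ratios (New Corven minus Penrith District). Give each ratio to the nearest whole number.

Penrith District: 48
New Corven: 64
Difference: +16

Penrith District: (400 + 556) / 2,005 × 100 = 956 / 2,005 × 100 = 48
New Corven: (1,694 + 581) / 3,557 × 100 = 2,275 / 3,557 × 100 = 64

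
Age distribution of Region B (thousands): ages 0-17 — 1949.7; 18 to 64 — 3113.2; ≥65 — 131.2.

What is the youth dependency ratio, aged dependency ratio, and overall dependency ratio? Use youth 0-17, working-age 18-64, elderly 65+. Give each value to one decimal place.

Youth dependency ratio = 1949.7 / 3113.2 × 100 = 62.6
Old-age dependency ratio = 131.2 / 3113.2 × 100 = 4.2
Total dependency ratio = (1949.7 + 131.2) / 3113.2 × 100 = 2080.9 / 3113.2 × 100 = 66.8

Youth dependency ratio: 62.6
Old-age dependency ratio: 4.2
Total dependency ratio: 66.8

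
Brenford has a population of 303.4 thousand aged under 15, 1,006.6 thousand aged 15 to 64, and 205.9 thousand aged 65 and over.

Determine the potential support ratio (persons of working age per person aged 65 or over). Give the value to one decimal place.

Potential support ratio = 1,006.6 / 205.9 = 4.9

Potential support ratio: 4.9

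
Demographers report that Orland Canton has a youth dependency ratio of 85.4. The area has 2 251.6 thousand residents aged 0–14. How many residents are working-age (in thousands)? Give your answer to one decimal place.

Working-age: 2 636.5

Youth dependency ratio = youth / working-age × 100
85.4 = 2 251.6 / W × 100
⇒ 2 636.5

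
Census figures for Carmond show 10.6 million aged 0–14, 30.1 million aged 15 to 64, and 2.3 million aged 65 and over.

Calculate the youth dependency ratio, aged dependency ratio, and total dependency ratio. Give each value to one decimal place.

Youth dependency ratio: 35.2
Old-age dependency ratio: 7.6
Total dependency ratio: 42.9

Youth dependency ratio = 10.6 / 30.1 × 100 = 35.2
Old-age dependency ratio = 2.3 / 30.1 × 100 = 7.6
Total dependency ratio = (10.6 + 2.3) / 30.1 × 100 = 12.9 / 30.1 × 100 = 42.9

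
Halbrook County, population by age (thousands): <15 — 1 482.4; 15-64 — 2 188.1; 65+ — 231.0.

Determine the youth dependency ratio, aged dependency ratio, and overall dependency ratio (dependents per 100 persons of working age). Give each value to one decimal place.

Youth dependency ratio: 67.7
Old-age dependency ratio: 10.6
Total dependency ratio: 78.3

Youth dependency ratio = 1 482.4 / 2 188.1 × 100 = 67.7
Old-age dependency ratio = 231.0 / 2 188.1 × 100 = 10.6
Total dependency ratio = (1 482.4 + 231.0) / 2 188.1 × 100 = 1 713.4 / 2 188.1 × 100 = 78.3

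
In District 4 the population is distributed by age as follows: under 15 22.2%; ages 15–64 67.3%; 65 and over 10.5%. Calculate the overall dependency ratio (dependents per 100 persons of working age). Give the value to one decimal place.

Total dependency ratio: 48.6

Total dependency ratio = (22.2 + 10.5) / 67.3 × 100 = 32.7 / 67.3 × 100 = 48.6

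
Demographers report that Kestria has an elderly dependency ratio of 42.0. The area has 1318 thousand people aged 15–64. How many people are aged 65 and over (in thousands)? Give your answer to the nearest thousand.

Old-age dependency ratio = elderly / working-age × 100
42.0 = E / 1318 × 100
⇒ 554

Aged 65 and over: 554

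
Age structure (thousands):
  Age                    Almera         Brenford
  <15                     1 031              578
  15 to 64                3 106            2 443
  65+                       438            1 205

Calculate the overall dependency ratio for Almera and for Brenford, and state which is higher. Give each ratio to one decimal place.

Almera: 47.3
Brenford: 73.0
Higher: Brenford

Almera: (1 031 + 438) / 3 106 × 100 = 1 469 / 3 106 × 100 = 47.3
Brenford: (578 + 1 205) / 2 443 × 100 = 1 783 / 2 443 × 100 = 73.0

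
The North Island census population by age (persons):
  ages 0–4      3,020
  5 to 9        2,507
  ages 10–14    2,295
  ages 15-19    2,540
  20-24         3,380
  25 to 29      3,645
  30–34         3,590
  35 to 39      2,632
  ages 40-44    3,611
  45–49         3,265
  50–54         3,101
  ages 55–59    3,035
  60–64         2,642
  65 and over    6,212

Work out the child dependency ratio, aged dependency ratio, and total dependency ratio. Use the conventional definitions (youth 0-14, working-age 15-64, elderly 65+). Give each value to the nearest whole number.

0–14: 3,020 + 2,507 + 2,295 = 7,822
15–64: 2,540 + 3,380 + 3,645 + 3,590 + 2,632 + 3,611 + 3,265 + 3,101 + 3,035 + 2,642 = 31,441
65+: 6,212
Youth dependency ratio = 7,822 / 31,441 × 100 = 25
Old-age dependency ratio = 6,212 / 31,441 × 100 = 20
Total dependency ratio = (7,822 + 6,212) / 31,441 × 100 = 14,034 / 31,441 × 100 = 45

Youth dependency ratio: 25
Old-age dependency ratio: 20
Total dependency ratio: 45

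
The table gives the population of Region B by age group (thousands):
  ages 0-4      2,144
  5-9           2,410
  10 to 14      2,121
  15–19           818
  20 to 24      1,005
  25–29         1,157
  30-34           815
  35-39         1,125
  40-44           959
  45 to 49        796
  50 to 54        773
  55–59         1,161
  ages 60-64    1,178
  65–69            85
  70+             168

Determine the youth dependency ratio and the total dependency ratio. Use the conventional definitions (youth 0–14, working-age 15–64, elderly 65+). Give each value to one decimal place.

0–14: 2,144 + 2,410 + 2,121 = 6,675
15–64: 818 + 1,005 + 1,157 + 815 + 1,125 + 959 + 796 + 773 + 1,161 + 1,178 = 9,787
65+: 85 + 168 = 253
Youth dependency ratio = 6,675 / 9,787 × 100 = 68.2
Total dependency ratio = (6,675 + 253) / 9,787 × 100 = 6,928 / 9,787 × 100 = 70.8

Youth dependency ratio: 68.2
Total dependency ratio: 70.8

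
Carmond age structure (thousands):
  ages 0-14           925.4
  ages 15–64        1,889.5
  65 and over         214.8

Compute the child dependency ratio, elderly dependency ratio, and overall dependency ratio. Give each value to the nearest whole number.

Youth dependency ratio = 925.4 / 1,889.5 × 100 = 49
Old-age dependency ratio = 214.8 / 1,889.5 × 100 = 11
Total dependency ratio = (925.4 + 214.8) / 1,889.5 × 100 = 1,140.2 / 1,889.5 × 100 = 60

Youth dependency ratio: 49
Old-age dependency ratio: 11
Total dependency ratio: 60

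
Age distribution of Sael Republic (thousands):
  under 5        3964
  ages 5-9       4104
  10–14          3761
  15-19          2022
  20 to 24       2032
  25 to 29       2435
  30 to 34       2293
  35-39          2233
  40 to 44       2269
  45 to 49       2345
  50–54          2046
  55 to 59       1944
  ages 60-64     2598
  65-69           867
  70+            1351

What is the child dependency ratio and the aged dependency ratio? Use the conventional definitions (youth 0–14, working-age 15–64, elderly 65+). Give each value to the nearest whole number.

0–14: 3964 + 4104 + 3761 = 11829
15–64: 2022 + 2032 + 2435 + 2293 + 2233 + 2269 + 2345 + 2046 + 1944 + 2598 = 22217
65+: 867 + 1351 = 2218
Youth dependency ratio = 11829 / 22217 × 100 = 53
Old-age dependency ratio = 2218 / 22217 × 100 = 10

Youth dependency ratio: 53
Old-age dependency ratio: 10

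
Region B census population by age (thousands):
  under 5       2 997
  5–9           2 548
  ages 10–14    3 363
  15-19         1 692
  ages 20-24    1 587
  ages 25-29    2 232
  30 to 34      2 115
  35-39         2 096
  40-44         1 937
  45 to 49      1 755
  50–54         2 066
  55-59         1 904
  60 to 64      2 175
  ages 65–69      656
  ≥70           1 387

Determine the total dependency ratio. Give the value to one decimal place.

Total dependency ratio: 56.0

0–14: 2 997 + 2 548 + 3 363 = 8 908
15–64: 1 692 + 1 587 + 2 232 + 2 115 + 2 096 + 1 937 + 1 755 + 2 066 + 1 904 + 2 175 = 19 559
65+: 656 + 1 387 = 2 043
Total dependency ratio = (8 908 + 2 043) / 19 559 × 100 = 10 951 / 19 559 × 100 = 56.0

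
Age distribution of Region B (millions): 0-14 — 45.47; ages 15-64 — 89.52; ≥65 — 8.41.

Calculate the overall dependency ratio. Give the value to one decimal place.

Total dependency ratio = (45.47 + 8.41) / 89.52 × 100 = 53.88 / 89.52 × 100 = 60.2

Total dependency ratio: 60.2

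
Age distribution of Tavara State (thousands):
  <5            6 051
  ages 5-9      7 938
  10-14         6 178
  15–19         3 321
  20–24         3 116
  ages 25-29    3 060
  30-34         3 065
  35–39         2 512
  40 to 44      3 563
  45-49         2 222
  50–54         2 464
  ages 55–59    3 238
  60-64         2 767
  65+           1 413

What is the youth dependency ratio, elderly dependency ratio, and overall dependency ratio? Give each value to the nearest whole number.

0–14: 6 051 + 7 938 + 6 178 = 20 167
15–64: 3 321 + 3 116 + 3 060 + 3 065 + 2 512 + 3 563 + 2 222 + 2 464 + 3 238 + 2 767 = 29 328
65+: 1 413
Youth dependency ratio = 20 167 / 29 328 × 100 = 69
Old-age dependency ratio = 1 413 / 29 328 × 100 = 5
Total dependency ratio = (20 167 + 1 413) / 29 328 × 100 = 21 580 / 29 328 × 100 = 74

Youth dependency ratio: 69
Old-age dependency ratio: 5
Total dependency ratio: 74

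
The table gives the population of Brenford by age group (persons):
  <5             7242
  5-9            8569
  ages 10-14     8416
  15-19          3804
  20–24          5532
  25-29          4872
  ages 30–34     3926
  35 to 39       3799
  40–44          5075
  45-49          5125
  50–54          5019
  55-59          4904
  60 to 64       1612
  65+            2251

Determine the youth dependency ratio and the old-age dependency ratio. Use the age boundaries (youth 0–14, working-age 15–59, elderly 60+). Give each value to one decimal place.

Youth dependency ratio: 57.6
Old-age dependency ratio: 9.2

0–14: 7242 + 8569 + 8416 = 24227
15–59: 3804 + 5532 + 4872 + 3926 + 3799 + 5075 + 5125 + 5019 + 4904 = 42056
60+: 1612 + 2251 = 3863
Youth dependency ratio = 24227 / 42056 × 100 = 57.6
Old-age dependency ratio = 3863 / 42056 × 100 = 9.2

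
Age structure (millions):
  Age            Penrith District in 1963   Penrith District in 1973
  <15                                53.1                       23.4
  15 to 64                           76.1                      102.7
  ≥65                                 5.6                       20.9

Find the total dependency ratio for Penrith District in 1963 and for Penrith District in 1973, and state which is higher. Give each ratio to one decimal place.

Penrith District in 1963: (53.1 + 5.6) / 76.1 × 100 = 58.7 / 76.1 × 100 = 77.1
Penrith District in 1973: (23.4 + 20.9) / 102.7 × 100 = 44.3 / 102.7 × 100 = 43.1

Penrith District in 1963: 77.1
Penrith District in 1973: 43.1
Higher: Penrith District in 1963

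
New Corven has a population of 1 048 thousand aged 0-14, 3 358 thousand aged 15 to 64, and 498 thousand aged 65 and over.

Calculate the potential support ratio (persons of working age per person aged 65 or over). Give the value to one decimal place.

Potential support ratio: 6.7

Potential support ratio = 3 358 / 498 = 6.7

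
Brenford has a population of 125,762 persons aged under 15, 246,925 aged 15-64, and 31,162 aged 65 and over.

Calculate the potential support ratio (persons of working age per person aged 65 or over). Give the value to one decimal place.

Potential support ratio = 246,925 / 31,162 = 7.9

Potential support ratio: 7.9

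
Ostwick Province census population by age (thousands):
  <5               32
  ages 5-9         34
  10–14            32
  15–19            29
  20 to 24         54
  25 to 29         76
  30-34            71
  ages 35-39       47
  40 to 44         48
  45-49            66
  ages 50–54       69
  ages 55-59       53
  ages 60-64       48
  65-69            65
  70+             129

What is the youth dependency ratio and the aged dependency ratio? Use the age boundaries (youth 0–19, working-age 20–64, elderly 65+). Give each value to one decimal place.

Youth dependency ratio: 23.9
Old-age dependency ratio: 36.5

0–19: 32 + 34 + 32 + 29 = 127
20–64: 54 + 76 + 71 + 47 + 48 + 66 + 69 + 53 + 48 = 532
65+: 65 + 129 = 194
Youth dependency ratio = 127 / 532 × 100 = 23.9
Old-age dependency ratio = 194 / 532 × 100 = 36.5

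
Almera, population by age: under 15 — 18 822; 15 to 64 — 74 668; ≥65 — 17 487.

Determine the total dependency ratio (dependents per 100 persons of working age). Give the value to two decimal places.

Total dependency ratio: 48.63

Total dependency ratio = (18 822 + 17 487) / 74 668 × 100 = 36 309 / 74 668 × 100 = 48.63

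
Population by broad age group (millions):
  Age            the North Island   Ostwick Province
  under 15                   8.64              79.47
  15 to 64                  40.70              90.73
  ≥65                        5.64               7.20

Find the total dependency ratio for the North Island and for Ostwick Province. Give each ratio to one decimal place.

the North Island: 35.1
Ostwick Province: 95.5

the North Island: (8.64 + 5.64) / 40.70 × 100 = 14.28 / 40.70 × 100 = 35.1
Ostwick Province: (79.47 + 7.20) / 90.73 × 100 = 86.67 / 90.73 × 100 = 95.5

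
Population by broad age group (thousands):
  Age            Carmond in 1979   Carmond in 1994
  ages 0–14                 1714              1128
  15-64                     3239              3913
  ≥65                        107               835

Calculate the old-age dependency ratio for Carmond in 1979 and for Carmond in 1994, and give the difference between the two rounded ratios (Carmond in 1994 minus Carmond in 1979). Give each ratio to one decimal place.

Carmond in 1979: 107 / 3239 × 100 = 3.3
Carmond in 1994: 835 / 3913 × 100 = 21.3

Carmond in 1979: 3.3
Carmond in 1994: 21.3
Difference: +18.0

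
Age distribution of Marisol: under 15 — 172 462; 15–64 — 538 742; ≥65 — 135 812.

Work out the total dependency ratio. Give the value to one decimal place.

Total dependency ratio = (172 462 + 135 812) / 538 742 × 100 = 308 274 / 538 742 × 100 = 57.2

Total dependency ratio: 57.2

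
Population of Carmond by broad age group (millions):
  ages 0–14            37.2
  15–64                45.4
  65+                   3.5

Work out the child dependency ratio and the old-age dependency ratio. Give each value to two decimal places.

Youth dependency ratio = 37.2 / 45.4 × 100 = 81.94
Old-age dependency ratio = 3.5 / 45.4 × 100 = 7.71

Youth dependency ratio: 81.94
Old-age dependency ratio: 7.71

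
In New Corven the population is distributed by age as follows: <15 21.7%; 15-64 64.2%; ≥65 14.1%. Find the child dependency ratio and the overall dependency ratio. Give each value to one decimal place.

Youth dependency ratio: 33.8
Total dependency ratio: 55.8

Youth dependency ratio = 21.7 / 64.2 × 100 = 33.8
Total dependency ratio = (21.7 + 14.1) / 64.2 × 100 = 35.8 / 64.2 × 100 = 55.8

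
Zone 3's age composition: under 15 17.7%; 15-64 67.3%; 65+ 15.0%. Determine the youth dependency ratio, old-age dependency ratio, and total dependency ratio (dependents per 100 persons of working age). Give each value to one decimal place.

Youth dependency ratio = 17.7 / 67.3 × 100 = 26.3
Old-age dependency ratio = 15.0 / 67.3 × 100 = 22.3
Total dependency ratio = (17.7 + 15.0) / 67.3 × 100 = 32.7 / 67.3 × 100 = 48.6

Youth dependency ratio: 26.3
Old-age dependency ratio: 22.3
Total dependency ratio: 48.6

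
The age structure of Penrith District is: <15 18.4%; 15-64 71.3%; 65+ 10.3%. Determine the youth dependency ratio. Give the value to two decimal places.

Youth dependency ratio: 25.81

Youth dependency ratio = 18.4 / 71.3 × 100 = 25.81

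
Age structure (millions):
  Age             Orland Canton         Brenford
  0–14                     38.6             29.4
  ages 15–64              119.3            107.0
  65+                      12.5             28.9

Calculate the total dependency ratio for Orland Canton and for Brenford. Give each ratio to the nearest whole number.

Orland Canton: (38.6 + 12.5) / 119.3 × 100 = 51.1 / 119.3 × 100 = 43
Brenford: (29.4 + 28.9) / 107.0 × 100 = 58.3 / 107.0 × 100 = 54

Orland Canton: 43
Brenford: 54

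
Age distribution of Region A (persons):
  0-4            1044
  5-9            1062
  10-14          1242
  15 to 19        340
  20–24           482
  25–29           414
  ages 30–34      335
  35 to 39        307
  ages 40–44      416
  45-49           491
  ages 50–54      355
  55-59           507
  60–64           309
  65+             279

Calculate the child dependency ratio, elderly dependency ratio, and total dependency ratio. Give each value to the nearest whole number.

Youth dependency ratio: 85
Old-age dependency ratio: 7
Total dependency ratio: 92

0–14: 1044 + 1062 + 1242 = 3348
15–64: 340 + 482 + 414 + 335 + 307 + 416 + 491 + 355 + 507 + 309 = 3956
65+: 279
Youth dependency ratio = 3348 / 3956 × 100 = 85
Old-age dependency ratio = 279 / 3956 × 100 = 7
Total dependency ratio = (3348 + 279) / 3956 × 100 = 3627 / 3956 × 100 = 92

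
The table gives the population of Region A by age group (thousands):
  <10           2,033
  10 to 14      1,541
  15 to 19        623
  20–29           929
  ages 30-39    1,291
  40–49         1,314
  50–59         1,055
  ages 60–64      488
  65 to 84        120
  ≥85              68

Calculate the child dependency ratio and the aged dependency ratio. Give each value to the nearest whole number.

Youth dependency ratio: 63
Old-age dependency ratio: 3

0–14: 2,033 + 1,541 = 3,574
15–64: 623 + 929 + 1,291 + 1,314 + 1,055 + 488 = 5,700
65+: 120 + 68 = 188
Youth dependency ratio = 3,574 / 5,700 × 100 = 63
Old-age dependency ratio = 188 / 5,700 × 100 = 3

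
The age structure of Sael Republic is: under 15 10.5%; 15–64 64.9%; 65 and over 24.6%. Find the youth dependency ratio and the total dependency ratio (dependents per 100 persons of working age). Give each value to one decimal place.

Youth dependency ratio = 10.5 / 64.9 × 100 = 16.2
Total dependency ratio = (10.5 + 24.6) / 64.9 × 100 = 35.1 / 64.9 × 100 = 54.1

Youth dependency ratio: 16.2
Total dependency ratio: 54.1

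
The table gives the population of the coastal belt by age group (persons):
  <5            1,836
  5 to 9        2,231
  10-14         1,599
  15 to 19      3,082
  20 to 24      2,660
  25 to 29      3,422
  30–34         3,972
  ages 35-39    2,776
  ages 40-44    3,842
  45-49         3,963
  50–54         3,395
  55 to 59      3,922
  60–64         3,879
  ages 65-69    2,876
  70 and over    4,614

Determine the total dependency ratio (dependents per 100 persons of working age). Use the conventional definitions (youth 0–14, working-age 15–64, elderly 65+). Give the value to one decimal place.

0–14: 1,836 + 2,231 + 1,599 = 5,666
15–64: 3,082 + 2,660 + 3,422 + 3,972 + 2,776 + 3,842 + 3,963 + 3,395 + 3,922 + 3,879 = 34,913
65+: 2,876 + 4,614 = 7,490
Total dependency ratio = (5,666 + 7,490) / 34,913 × 100 = 13,156 / 34,913 × 100 = 37.7

Total dependency ratio: 37.7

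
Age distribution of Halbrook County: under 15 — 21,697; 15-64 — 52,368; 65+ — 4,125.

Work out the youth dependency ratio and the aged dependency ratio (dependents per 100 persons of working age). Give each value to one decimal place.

Youth dependency ratio = 21,697 / 52,368 × 100 = 41.4
Old-age dependency ratio = 4,125 / 52,368 × 100 = 7.9

Youth dependency ratio: 41.4
Old-age dependency ratio: 7.9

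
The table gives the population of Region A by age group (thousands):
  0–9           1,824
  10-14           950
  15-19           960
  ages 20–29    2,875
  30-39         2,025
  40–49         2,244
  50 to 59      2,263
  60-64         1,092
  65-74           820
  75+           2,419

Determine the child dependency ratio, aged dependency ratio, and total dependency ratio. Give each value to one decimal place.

0–14: 1,824 + 950 = 2,774
15–64: 960 + 2,875 + 2,025 + 2,244 + 2,263 + 1,092 = 11,459
65+: 820 + 2,419 = 3,239
Youth dependency ratio = 2,774 / 11,459 × 100 = 24.2
Old-age dependency ratio = 3,239 / 11,459 × 100 = 28.3
Total dependency ratio = (2,774 + 3,239) / 11,459 × 100 = 6,013 / 11,459 × 100 = 52.5

Youth dependency ratio: 24.2
Old-age dependency ratio: 28.3
Total dependency ratio: 52.5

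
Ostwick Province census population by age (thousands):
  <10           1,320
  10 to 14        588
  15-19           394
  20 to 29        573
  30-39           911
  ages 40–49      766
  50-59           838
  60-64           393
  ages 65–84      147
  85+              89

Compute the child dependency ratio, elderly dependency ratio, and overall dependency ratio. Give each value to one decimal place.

Youth dependency ratio: 49.2
Old-age dependency ratio: 6.1
Total dependency ratio: 55.3

0–14: 1,320 + 588 = 1,908
15–64: 394 + 573 + 911 + 766 + 838 + 393 = 3,875
65+: 147 + 89 = 236
Youth dependency ratio = 1,908 / 3,875 × 100 = 49.2
Old-age dependency ratio = 236 / 3,875 × 100 = 6.1
Total dependency ratio = (1,908 + 236) / 3,875 × 100 = 2,144 / 3,875 × 100 = 55.3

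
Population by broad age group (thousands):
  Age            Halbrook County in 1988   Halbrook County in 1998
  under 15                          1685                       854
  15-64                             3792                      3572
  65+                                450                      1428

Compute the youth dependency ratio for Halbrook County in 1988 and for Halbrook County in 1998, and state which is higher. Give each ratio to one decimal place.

Halbrook County in 1988: 44.4
Halbrook County in 1998: 23.9
Higher: Halbrook County in 1988

Halbrook County in 1988: 1685 / 3792 × 100 = 44.4
Halbrook County in 1998: 854 / 3572 × 100 = 23.9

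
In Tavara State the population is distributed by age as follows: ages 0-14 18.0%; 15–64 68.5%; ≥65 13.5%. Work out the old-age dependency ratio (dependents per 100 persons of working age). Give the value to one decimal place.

Old-age dependency ratio: 19.7

Old-age dependency ratio = 13.5 / 68.5 × 100 = 19.7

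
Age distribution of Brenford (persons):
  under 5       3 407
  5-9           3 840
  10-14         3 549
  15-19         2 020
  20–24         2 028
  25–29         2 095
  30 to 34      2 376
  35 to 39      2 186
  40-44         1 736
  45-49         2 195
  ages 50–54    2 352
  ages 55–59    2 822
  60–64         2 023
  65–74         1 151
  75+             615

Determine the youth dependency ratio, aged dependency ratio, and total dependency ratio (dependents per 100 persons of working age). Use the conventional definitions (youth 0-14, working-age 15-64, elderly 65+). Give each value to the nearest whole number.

0–14: 3 407 + 3 840 + 3 549 = 10 796
15–64: 2 020 + 2 028 + 2 095 + 2 376 + 2 186 + 1 736 + 2 195 + 2 352 + 2 822 + 2 023 = 21 833
65+: 1 151 + 615 = 1 766
Youth dependency ratio = 10 796 / 21 833 × 100 = 49
Old-age dependency ratio = 1 766 / 21 833 × 100 = 8
Total dependency ratio = (10 796 + 1 766) / 21 833 × 100 = 12 562 / 21 833 × 100 = 58

Youth dependency ratio: 49
Old-age dependency ratio: 8
Total dependency ratio: 58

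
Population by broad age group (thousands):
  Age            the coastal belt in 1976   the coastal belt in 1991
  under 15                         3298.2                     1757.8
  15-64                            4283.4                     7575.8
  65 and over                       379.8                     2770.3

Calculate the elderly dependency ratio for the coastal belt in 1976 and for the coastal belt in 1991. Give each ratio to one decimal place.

the coastal belt in 1976: 8.9
the coastal belt in 1991: 36.6

the coastal belt in 1976: 379.8 / 4283.4 × 100 = 8.9
the coastal belt in 1991: 2770.3 / 7575.8 × 100 = 36.6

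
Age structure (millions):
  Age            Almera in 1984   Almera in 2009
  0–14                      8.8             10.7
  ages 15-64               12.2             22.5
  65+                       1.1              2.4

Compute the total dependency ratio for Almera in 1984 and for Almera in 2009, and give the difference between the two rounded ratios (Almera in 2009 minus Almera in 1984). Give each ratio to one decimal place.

Almera in 1984: 81.1
Almera in 2009: 58.2
Difference: -22.9

Almera in 1984: (8.8 + 1.1) / 12.2 × 100 = 9.9 / 12.2 × 100 = 81.1
Almera in 2009: (10.7 + 2.4) / 22.5 × 100 = 13.1 / 22.5 × 100 = 58.2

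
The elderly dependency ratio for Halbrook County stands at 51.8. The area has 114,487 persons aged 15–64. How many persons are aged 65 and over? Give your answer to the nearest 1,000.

Old-age dependency ratio = elderly / working-age × 100
51.8 = E / 114,487 × 100
⇒ 59,000

Aged 65 and over: 59,000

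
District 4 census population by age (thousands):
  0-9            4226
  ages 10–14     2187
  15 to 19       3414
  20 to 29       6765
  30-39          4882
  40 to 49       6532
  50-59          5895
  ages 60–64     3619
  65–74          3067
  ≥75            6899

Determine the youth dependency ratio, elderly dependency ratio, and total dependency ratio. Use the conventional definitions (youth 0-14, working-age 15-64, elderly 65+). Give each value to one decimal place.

Youth dependency ratio: 20.6
Old-age dependency ratio: 32.0
Total dependency ratio: 52.7

0–14: 4226 + 2187 = 6413
15–64: 3414 + 6765 + 4882 + 6532 + 5895 + 3619 = 31107
65+: 3067 + 6899 = 9966
Youth dependency ratio = 6413 / 31107 × 100 = 20.6
Old-age dependency ratio = 9966 / 31107 × 100 = 32.0
Total dependency ratio = (6413 + 9966) / 31107 × 100 = 16379 / 31107 × 100 = 52.7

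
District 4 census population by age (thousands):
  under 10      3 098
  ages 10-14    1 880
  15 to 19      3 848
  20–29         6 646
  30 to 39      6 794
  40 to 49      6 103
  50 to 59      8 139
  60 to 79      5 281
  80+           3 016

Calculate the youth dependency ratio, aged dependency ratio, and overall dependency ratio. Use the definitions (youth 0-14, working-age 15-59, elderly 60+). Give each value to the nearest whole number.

0–14: 3 098 + 1 880 = 4 978
15–59: 3 848 + 6 646 + 6 794 + 6 103 + 8 139 = 31 530
60+: 5 281 + 3 016 = 8 297
Youth dependency ratio = 4 978 / 31 530 × 100 = 16
Old-age dependency ratio = 8 297 / 31 530 × 100 = 26
Total dependency ratio = (4 978 + 8 297) / 31 530 × 100 = 13 275 / 31 530 × 100 = 42

Youth dependency ratio: 16
Old-age dependency ratio: 26
Total dependency ratio: 42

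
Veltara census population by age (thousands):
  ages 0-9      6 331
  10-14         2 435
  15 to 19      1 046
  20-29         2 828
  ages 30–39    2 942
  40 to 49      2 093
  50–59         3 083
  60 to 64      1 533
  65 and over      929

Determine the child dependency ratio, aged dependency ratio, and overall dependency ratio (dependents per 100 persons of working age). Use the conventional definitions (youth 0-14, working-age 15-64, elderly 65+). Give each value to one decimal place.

0–14: 6 331 + 2 435 = 8 766
15–64: 1 046 + 2 828 + 2 942 + 2 093 + 3 083 + 1 533 = 13 525
65+: 929
Youth dependency ratio = 8 766 / 13 525 × 100 = 64.8
Old-age dependency ratio = 929 / 13 525 × 100 = 6.9
Total dependency ratio = (8 766 + 929) / 13 525 × 100 = 9 695 / 13 525 × 100 = 71.7

Youth dependency ratio: 64.8
Old-age dependency ratio: 6.9
Total dependency ratio: 71.7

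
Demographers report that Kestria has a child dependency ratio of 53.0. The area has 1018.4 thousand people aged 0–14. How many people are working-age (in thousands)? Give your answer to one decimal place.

Youth dependency ratio = youth / working-age × 100
53.0 = 1018.4 / W × 100
⇒ 1921.5

Working-age: 1921.5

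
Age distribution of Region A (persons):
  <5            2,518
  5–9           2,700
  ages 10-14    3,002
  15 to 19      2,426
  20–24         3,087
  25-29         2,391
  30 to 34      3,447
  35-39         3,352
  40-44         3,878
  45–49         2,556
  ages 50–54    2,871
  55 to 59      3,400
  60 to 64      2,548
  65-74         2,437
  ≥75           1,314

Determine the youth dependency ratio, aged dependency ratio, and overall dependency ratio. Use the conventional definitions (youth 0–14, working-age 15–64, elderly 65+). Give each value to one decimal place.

0–14: 2,518 + 2,700 + 3,002 = 8,220
15–64: 2,426 + 3,087 + 2,391 + 3,447 + 3,352 + 3,878 + 2,556 + 2,871 + 3,400 + 2,548 = 29,956
65+: 2,437 + 1,314 = 3,751
Youth dependency ratio = 8,220 / 29,956 × 100 = 27.4
Old-age dependency ratio = 3,751 / 29,956 × 100 = 12.5
Total dependency ratio = (8,220 + 3,751) / 29,956 × 100 = 11,971 / 29,956 × 100 = 40.0

Youth dependency ratio: 27.4
Old-age dependency ratio: 12.5
Total dependency ratio: 40.0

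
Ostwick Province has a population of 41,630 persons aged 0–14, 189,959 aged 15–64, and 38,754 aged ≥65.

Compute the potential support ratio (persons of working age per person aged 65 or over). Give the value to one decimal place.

Potential support ratio = 189,959 / 38,754 = 4.9

Potential support ratio: 4.9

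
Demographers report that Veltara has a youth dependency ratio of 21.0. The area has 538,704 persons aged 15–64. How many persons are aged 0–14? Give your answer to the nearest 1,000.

Youth dependency ratio = youth / working-age × 100
21.0 = Y / 538,704 × 100
⇒ 113,000

Aged 0–14: 113,000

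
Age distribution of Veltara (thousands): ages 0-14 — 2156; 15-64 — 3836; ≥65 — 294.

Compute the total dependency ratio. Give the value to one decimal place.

Total dependency ratio = (2156 + 294) / 3836 × 100 = 2450 / 3836 × 100 = 63.9

Total dependency ratio: 63.9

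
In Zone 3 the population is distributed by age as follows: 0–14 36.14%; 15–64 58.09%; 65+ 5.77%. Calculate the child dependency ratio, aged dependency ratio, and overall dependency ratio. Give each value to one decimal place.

Youth dependency ratio = 36.14 / 58.09 × 100 = 62.2
Old-age dependency ratio = 5.77 / 58.09 × 100 = 9.9
Total dependency ratio = (36.14 + 5.77) / 58.09 × 100 = 41.91 / 58.09 × 100 = 72.1

Youth dependency ratio: 62.2
Old-age dependency ratio: 9.9
Total dependency ratio: 72.1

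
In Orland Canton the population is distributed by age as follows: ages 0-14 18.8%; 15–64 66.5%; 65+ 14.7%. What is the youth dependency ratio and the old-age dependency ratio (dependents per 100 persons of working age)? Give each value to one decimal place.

Youth dependency ratio = 18.8 / 66.5 × 100 = 28.3
Old-age dependency ratio = 14.7 / 66.5 × 100 = 22.1

Youth dependency ratio: 28.3
Old-age dependency ratio: 22.1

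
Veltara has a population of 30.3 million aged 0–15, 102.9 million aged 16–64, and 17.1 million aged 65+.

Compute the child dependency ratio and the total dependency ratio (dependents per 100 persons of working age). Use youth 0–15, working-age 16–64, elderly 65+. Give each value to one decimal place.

Youth dependency ratio: 29.4
Total dependency ratio: 46.1

Youth dependency ratio = 30.3 / 102.9 × 100 = 29.4
Total dependency ratio = (30.3 + 17.1) / 102.9 × 100 = 47.4 / 102.9 × 100 = 46.1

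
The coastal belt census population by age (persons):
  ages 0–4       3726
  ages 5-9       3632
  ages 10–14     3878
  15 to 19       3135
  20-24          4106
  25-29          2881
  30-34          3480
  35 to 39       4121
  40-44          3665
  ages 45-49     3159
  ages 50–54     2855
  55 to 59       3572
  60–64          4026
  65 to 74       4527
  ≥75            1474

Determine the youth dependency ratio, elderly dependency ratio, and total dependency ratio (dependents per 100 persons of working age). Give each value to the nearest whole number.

Youth dependency ratio: 32
Old-age dependency ratio: 17
Total dependency ratio: 49

0–14: 3726 + 3632 + 3878 = 11236
15–64: 3135 + 4106 + 2881 + 3480 + 4121 + 3665 + 3159 + 2855 + 3572 + 4026 = 35000
65+: 4527 + 1474 = 6001
Youth dependency ratio = 11236 / 35000 × 100 = 32
Old-age dependency ratio = 6001 / 35000 × 100 = 17
Total dependency ratio = (11236 + 6001) / 35000 × 100 = 17237 / 35000 × 100 = 49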